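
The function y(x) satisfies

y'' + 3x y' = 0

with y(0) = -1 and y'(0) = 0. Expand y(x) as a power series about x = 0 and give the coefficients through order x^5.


Ansatz: y(x) = sum_{n>=0} a_n x^n, so y'(x) = sum_{n>=1} n a_n x^(n-1) and y''(x) = sum_{n>=2} n(n-1) a_n x^(n-2).
Substitute into P(x) y'' + Q(x) y' + R(x) y = 0 with P(x) = 1, Q(x) = 3x, R(x) = 0, and match powers of x.
Initial conditions: a_0 = -1, a_1 = 0.
Setting the coefficient of each power of x to zero and solving order by order (substituting the coefficients already found):
  x^0: 2 a_2 = 0  ->  a_2 = 0
  x^1: 6 a_3 + 3 a_1 = 0  ->  6 a_3 = -3 a_1 = 0  ->  a_3 = 0
  x^2: 12 a_4 + 6 a_2 = 0  ->  12 a_4 = -6 a_2 = 0  ->  a_4 = 0
  x^3: 20 a_5 + 9 a_3 = 0  ->  20 a_5 = -9 a_3 = 0  ->  a_5 = 0
Truncated series: y(x) = -1 + O(x^6).

a_0 = -1; a_1 = 0; a_2 = 0; a_3 = 0; a_4 = 0; a_5 = 0


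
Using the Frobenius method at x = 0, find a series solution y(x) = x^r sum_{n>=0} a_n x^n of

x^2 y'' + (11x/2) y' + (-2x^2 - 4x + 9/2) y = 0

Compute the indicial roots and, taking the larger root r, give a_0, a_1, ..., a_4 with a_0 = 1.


Write in Frobenius form y'' + (p(x)/x) y' + (q(x)/x^2) y = 0:
  p(x) = 11/2,  q(x) = -2x^2 - 4x + 9/2.
Indicial equation: r(r-1) + (11/2) r + (9/2) = 0 -> roots r_1 = -3/2, r_2 = -3.
Take r = r_1 = -3/2. Let y(x) = x^r sum_{n>=0} a_n x^n with a_0 = 1.
Substitute y = x^r sum a_n x^n and match x^{r+n}. The recurrence is
  D(n) a_n - 4 a_{n-1} - 2 a_{n-2} = 0,  where D(n) = (r+n)(r+n-1) + (11/2)(r+n) + (9/2).
  a_n = [4 a_{n-1} + 2 a_{n-2}] / D(n).
Since the indicial polynomial factors as (r - r_1)(r - r_2), D(n) = (r_1 + n - r_1)(r_1 + n - r_2) = n(n + 3/2).
Evaluating step by step (a_0 = 1):
  n = 1: D(1) = 1(1 + 3/2) = 5/2; numerator = 4(1) = 4; a_1 = (4)/(5/2) = 8/5
  n = 2: D(2) = 2(2 + 3/2) = 7; numerator = 4(8/5) + 2(1) = 42/5; a_2 = (42/5)/(7) = 6/5
  n = 3: D(3) = 3(3 + 3/2) = 27/2; numerator = 4(6/5) + 2(8/5) = 8; a_3 = (8)/(27/2) = 16/27
  n = 4: D(4) = 4(4 + 3/2) = 22; numerator = 4(16/27) + 2(6/5) = 644/135; a_4 = (644/135)/(22) = 322/1485

r = -3/2; a_0 = 1; a_1 = 8/5; a_2 = 6/5; a_3 = 16/27; a_4 = 322/1485


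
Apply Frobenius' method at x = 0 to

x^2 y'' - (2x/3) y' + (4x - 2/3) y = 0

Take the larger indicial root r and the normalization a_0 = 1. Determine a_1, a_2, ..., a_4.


Write in Frobenius form y'' + (p(x)/x) y' + (q(x)/x^2) y = 0:
  p(x) = -2/3,  q(x) = 4x - 2/3.
Indicial equation: r(r-1) + (-2/3) r + (-2/3) = 0 -> roots r_1 = 2, r_2 = -1/3.
Take r = r_1 = 2. Let y(x) = x^r sum_{n>=0} a_n x^n with a_0 = 1.
Substitute y = x^r sum a_n x^n and match x^{r+n}. The recurrence is
  D(n) a_n + 4 a_{n-1} = 0,  where D(n) = (r+n)(r+n-1) + (-2/3)(r+n) + (-2/3).
  a_n = -4 / D(n) * a_{n-1}.
Since the indicial polynomial factors as (r - r_1)(r - r_2), D(n) = (r_1 + n - r_1)(r_1 + n - r_2) = n(n + 7/3).
Evaluating step by step (a_0 = 1):
  n = 1: D(1) = 1(1 + 7/3) = 10/3; numerator = -4(1) = -4; a_1 = (-4)/(10/3) = -6/5
  n = 2: D(2) = 2(2 + 7/3) = 26/3; numerator = -4(-6/5) = 24/5; a_2 = (24/5)/(26/3) = 36/65
  n = 3: D(3) = 3(3 + 7/3) = 16; numerator = -4(36/65) = -144/65; a_3 = (-144/65)/(16) = -9/65
  n = 4: D(4) = 4(4 + 7/3) = 76/3; numerator = -4(-9/65) = 36/65; a_4 = (36/65)/(76/3) = 27/1235

r = 2; a_0 = 1; a_1 = -6/5; a_2 = 36/65; a_3 = -9/65; a_4 = 27/1235


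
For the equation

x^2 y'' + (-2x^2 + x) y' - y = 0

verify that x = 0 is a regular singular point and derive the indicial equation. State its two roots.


Divide by x^2 to reach normal form y'' + P_1(x) y' + P_2(x) y = 0 with P_1(x) = -2 + 1/x and P_2(x) = -1/x^2.
x = 0 is a singular point because the y'-coefficient -2 + 1/x has a pole at x = 0 and the y-coefficient -1/x^2 has a pole at x = 0.
It is a regular singular point because x P_1(x) = p(x) = 1 - 2x and x^2 P_2(x) = q(x) = -1 are polynomials, hence analytic at x = 0.
p(0) = 1,  q(0) = -1.
Indicial equation: r(r-1) + p(0) r + q(0) = 0, i.e. r^2 + (p(0) - 1) r + q(0) = 0, i.e. r^2 - 1 = 0.
Discriminant: (0)^2 - 4(-1) = 4, so r = (0 ± 2)/2.
Solving: r_1 = 1, r_2 = -1.

indicial: r^2 - 1 = 0; roots r_1 = 1, r_2 = -1


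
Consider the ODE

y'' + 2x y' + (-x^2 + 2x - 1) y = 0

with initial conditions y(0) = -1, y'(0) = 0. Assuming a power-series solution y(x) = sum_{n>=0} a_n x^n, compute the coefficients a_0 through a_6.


Ansatz: y(x) = sum_{n>=0} a_n x^n, so y'(x) = sum_{n>=1} n a_n x^(n-1) and y''(x) = sum_{n>=2} n(n-1) a_n x^(n-2).
Substitute into P(x) y'' + Q(x) y' + R(x) y = 0 with P(x) = 1, Q(x) = 2x, R(x) = -x^2 + 2x - 1, and match powers of x.
Initial conditions: a_0 = -1, a_1 = 0.
Setting the coefficient of each power of x to zero and solving order by order (substituting the coefficients already found):
  x^0: 2 a_2 - a_0 = 0  ->  2 a_2 = a_0 = -1  ->  a_2 = -1/2
  x^1: 6 a_3 + a_1 + 2 a_0 = 0  ->  6 a_3 = -a_1 - 2 a_0 = 2  ->  a_3 = 1/3
  x^2: 12 a_4 + 3 a_2 + 2 a_1 - a_0 = 0  ->  12 a_4 = -3 a_2 - 2 a_1 + a_0 = 1/2  ->  a_4 = 1/24
  x^3: 20 a_5 + 5 a_3 + 2 a_2 - a_1 = 0  ->  20 a_5 = -5 a_3 - 2 a_2 + a_1 = -2/3  ->  a_5 = -1/30
  x^4: 30 a_6 + 7 a_4 + 2 a_3 - a_2 = 0  ->  30 a_6 = -7 a_4 - 2 a_3 + a_2 = -35/24  ->  a_6 = -7/144
Truncated series: y(x) = -1 - (1/2) x^2 + (1/3) x^3 + (1/24) x^4 - (1/30) x^5 - (7/144) x^6 + O(x^7).

a_0 = -1; a_1 = 0; a_2 = -1/2; a_3 = 1/3; a_4 = 1/24; a_5 = -1/30; a_6 = -7/144


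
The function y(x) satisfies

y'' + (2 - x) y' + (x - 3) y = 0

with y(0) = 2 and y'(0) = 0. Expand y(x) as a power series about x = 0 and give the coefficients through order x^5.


Ansatz: y(x) = sum_{n>=0} a_n x^n, so y'(x) = sum_{n>=1} n a_n x^(n-1) and y''(x) = sum_{n>=2} n(n-1) a_n x^(n-2).
Substitute into P(x) y'' + Q(x) y' + R(x) y = 0 with P(x) = 1, Q(x) = 2 - x, R(x) = x - 3, and match powers of x.
Initial conditions: a_0 = 2, a_1 = 0.
Setting the coefficient of each power of x to zero and solving order by order (substituting the coefficients already found):
  x^0: 2 a_2 + 2 a_1 - 3 a_0 = 0  ->  2 a_2 = -2 a_1 + 3 a_0 = 6  ->  a_2 = 3
  x^1: 6 a_3 + 4 a_2 - 4 a_1 + a_0 = 0  ->  6 a_3 = -4 a_2 + 4 a_1 - a_0 = -14  ->  a_3 = -7/3
  x^2: 12 a_4 + 6 a_3 - 5 a_2 + a_1 = 0  ->  12 a_4 = -6 a_3 + 5 a_2 - a_1 = 29  ->  a_4 = 29/12
  x^3: 20 a_5 + 8 a_4 - 6 a_3 + a_2 = 0  ->  20 a_5 = -8 a_4 + 6 a_3 - a_2 = -109/3  ->  a_5 = -109/60
Truncated series: y(x) = 2 + 3 x^2 - (7/3) x^3 + (29/12) x^4 - (109/60) x^5 + O(x^6).

a_0 = 2; a_1 = 0; a_2 = 3; a_3 = -7/3; a_4 = 29/12; a_5 = -109/60


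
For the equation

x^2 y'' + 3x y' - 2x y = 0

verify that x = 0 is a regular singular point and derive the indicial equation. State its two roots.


Divide by x^2 to reach normal form y'' + P_1(x) y' + P_2(x) y = 0 with P_1(x) = 3/x and P_2(x) = -2/x.
x = 0 is a singular point because the y'-coefficient 3/x has a pole at x = 0 and the y-coefficient -2/x has a pole at x = 0.
It is a regular singular point because x P_1(x) = p(x) = 3 and x^2 P_2(x) = q(x) = -2x are polynomials, hence analytic at x = 0.
p(0) = 3,  q(0) = 0.
Indicial equation: r(r-1) + p(0) r + q(0) = 0, i.e. r^2 + (p(0) - 1) r + q(0) = 0, i.e. r^2 + 2 r = 0.
Discriminant: (2)^2 - 4(0) = 4, so r = (-2 ± 2)/2.
Solving: r_1 = 0, r_2 = -2.

indicial: r^2 + 2 r = 0; roots r_1 = 0, r_2 = -2


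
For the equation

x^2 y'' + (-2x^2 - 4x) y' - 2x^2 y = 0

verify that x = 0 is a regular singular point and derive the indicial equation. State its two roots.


Divide by x^2 to reach normal form y'' + P_1(x) y' + P_2(x) y = 0 with P_1(x) = -2 - 4/x and P_2(x) = -2.
x = 0 is a singular point because the y'-coefficient -2 - 4/x has a pole at x = 0.
It is a regular singular point because x P_1(x) = p(x) = -2x - 4 and x^2 P_2(x) = q(x) = -2x^2 are polynomials, hence analytic at x = 0.
p(0) = -4,  q(0) = 0.
Indicial equation: r(r-1) + p(0) r + q(0) = 0, i.e. r^2 + (p(0) - 1) r + q(0) = 0, i.e. r^2 - 5 r = 0.
Discriminant: (-5)^2 - 4(0) = 25, so r = (5 ± 5)/2.
Solving: r_1 = 5, r_2 = 0.

indicial: r^2 - 5 r = 0; roots r_1 = 5, r_2 = 0


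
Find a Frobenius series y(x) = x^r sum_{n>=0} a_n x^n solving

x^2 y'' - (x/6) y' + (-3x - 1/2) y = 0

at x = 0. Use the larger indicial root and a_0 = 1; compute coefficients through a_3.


Write in Frobenius form y'' + (p(x)/x) y' + (q(x)/x^2) y = 0:
  p(x) = -1/6,  q(x) = -3x - 1/2.
Indicial equation: r(r-1) + (-1/6) r + (-1/2) = 0 -> roots r_1 = 3/2, r_2 = -1/3.
Take r = r_1 = 3/2. Let y(x) = x^r sum_{n>=0} a_n x^n with a_0 = 1.
Substitute y = x^r sum a_n x^n and match x^{r+n}. The recurrence is
  D(n) a_n - 3 a_{n-1} = 0,  where D(n) = (r+n)(r+n-1) + (-1/6)(r+n) + (-1/2).
  a_n = 3 / D(n) * a_{n-1}.
Since the indicial polynomial factors as (r - r_1)(r - r_2), D(n) = (r_1 + n - r_1)(r_1 + n - r_2) = n(n + 11/6).
Evaluating step by step (a_0 = 1):
  n = 1: D(1) = 1(1 + 11/6) = 17/6; numerator = 3(1) = 3; a_1 = (3)/(17/6) = 18/17
  n = 2: D(2) = 2(2 + 11/6) = 23/3; numerator = 3(18/17) = 54/17; a_2 = (54/17)/(23/3) = 162/391
  n = 3: D(3) = 3(3 + 11/6) = 29/2; numerator = 3(162/391) = 486/391; a_3 = (486/391)/(29/2) = 972/11339

r = 3/2; a_0 = 1; a_1 = 18/17; a_2 = 162/391; a_3 = 972/11339


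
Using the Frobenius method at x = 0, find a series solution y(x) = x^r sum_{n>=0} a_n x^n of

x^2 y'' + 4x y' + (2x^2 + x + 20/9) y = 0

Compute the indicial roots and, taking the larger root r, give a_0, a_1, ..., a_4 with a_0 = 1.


Write in Frobenius form y'' + (p(x)/x) y' + (q(x)/x^2) y = 0:
  p(x) = 4,  q(x) = 2x^2 + x + 20/9.
Indicial equation: r(r-1) + (4) r + (20/9) = 0 -> roots r_1 = -4/3, r_2 = -5/3.
Take r = r_1 = -4/3. Let y(x) = x^r sum_{n>=0} a_n x^n with a_0 = 1.
Substitute y = x^r sum a_n x^n and match x^{r+n}. The recurrence is
  D(n) a_n + 1 a_{n-1} + 2 a_{n-2} = 0,  where D(n) = (r+n)(r+n-1) + (4)(r+n) + (20/9).
  a_n = [-1 a_{n-1} - 2 a_{n-2}] / D(n).
Since the indicial polynomial factors as (r - r_1)(r - r_2), D(n) = (r_1 + n - r_1)(r_1 + n - r_2) = n(n + 1/3).
Evaluating step by step (a_0 = 1):
  n = 1: D(1) = 1(1 + 1/3) = 4/3; numerator = -1(1) = -1; a_1 = (-1)/(4/3) = -3/4
  n = 2: D(2) = 2(2 + 1/3) = 14/3; numerator = -1(-3/4) - 2(1) = -5/4; a_2 = (-5/4)/(14/3) = -15/56
  n = 3: D(3) = 3(3 + 1/3) = 10; numerator = -1(-15/56) - 2(-3/4) = 99/56; a_3 = (99/56)/(10) = 99/560
  n = 4: D(4) = 4(4 + 1/3) = 52/3; numerator = -1(99/560) - 2(-15/56) = 201/560; a_4 = (201/560)/(52/3) = 603/29120

r = -4/3; a_0 = 1; a_1 = -3/4; a_2 = -15/56; a_3 = 99/560; a_4 = 603/29120


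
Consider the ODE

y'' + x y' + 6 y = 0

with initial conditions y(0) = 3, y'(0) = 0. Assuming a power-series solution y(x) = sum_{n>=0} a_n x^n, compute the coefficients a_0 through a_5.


Ansatz: y(x) = sum_{n>=0} a_n x^n, so y'(x) = sum_{n>=1} n a_n x^(n-1) and y''(x) = sum_{n>=2} n(n-1) a_n x^(n-2).
Substitute into P(x) y'' + Q(x) y' + R(x) y = 0 with P(x) = 1, Q(x) = x, R(x) = 6, and match powers of x.
Initial conditions: a_0 = 3, a_1 = 0.
Setting the coefficient of each power of x to zero and solving order by order (substituting the coefficients already found):
  x^0: 2 a_2 + 6 a_0 = 0  ->  2 a_2 = -6 a_0 = -18  ->  a_2 = -9
  x^1: 6 a_3 + 7 a_1 = 0  ->  6 a_3 = -7 a_1 = 0  ->  a_3 = 0
  x^2: 12 a_4 + 8 a_2 = 0  ->  12 a_4 = -8 a_2 = 72  ->  a_4 = 6
  x^3: 20 a_5 + 9 a_3 = 0  ->  20 a_5 = -9 a_3 = 0  ->  a_5 = 0
Truncated series: y(x) = 3 - 9 x^2 + 6 x^4 + O(x^6).

a_0 = 3; a_1 = 0; a_2 = -9; a_3 = 0; a_4 = 6; a_5 = 0


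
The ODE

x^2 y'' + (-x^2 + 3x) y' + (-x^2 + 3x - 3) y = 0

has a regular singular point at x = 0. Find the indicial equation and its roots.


Divide by x^2 to reach normal form y'' + P_1(x) y' + P_2(x) y = 0 with P_1(x) = -1 + 3/x and P_2(x) = -1 + 3/x - 3/x^2.
x = 0 is a singular point because the y'-coefficient -1 + 3/x has a pole at x = 0 and the y-coefficient -1 + 3/x - 3/x^2 has a pole at x = 0.
It is a regular singular point because x P_1(x) = p(x) = 3 - x and x^2 P_2(x) = q(x) = -x^2 + 3x - 3 are polynomials, hence analytic at x = 0.
p(0) = 3,  q(0) = -3.
Indicial equation: r(r-1) + p(0) r + q(0) = 0, i.e. r^2 + (p(0) - 1) r + q(0) = 0, i.e. r^2 + 2 r - 3 = 0.
Discriminant: (2)^2 - 4(-3) = 16, so r = (-2 ± 4)/2.
Solving: r_1 = 1, r_2 = -3.

indicial: r^2 + 2 r - 3 = 0; roots r_1 = 1, r_2 = -3


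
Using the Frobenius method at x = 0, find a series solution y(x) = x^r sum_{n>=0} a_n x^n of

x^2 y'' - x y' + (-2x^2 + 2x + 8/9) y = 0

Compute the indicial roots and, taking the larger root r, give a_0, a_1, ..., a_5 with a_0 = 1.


Write in Frobenius form y'' + (p(x)/x) y' + (q(x)/x^2) y = 0:
  p(x) = -1,  q(x) = -2x^2 + 2x + 8/9.
Indicial equation: r(r-1) + (-1) r + (8/9) = 0 -> roots r_1 = 4/3, r_2 = 2/3.
Take r = r_1 = 4/3. Let y(x) = x^r sum_{n>=0} a_n x^n with a_0 = 1.
Substitute y = x^r sum a_n x^n and match x^{r+n}. The recurrence is
  D(n) a_n + 2 a_{n-1} - 2 a_{n-2} = 0,  where D(n) = (r+n)(r+n-1) + (-1)(r+n) + (8/9).
  a_n = [-2 a_{n-1} + 2 a_{n-2}] / D(n).
Since the indicial polynomial factors as (r - r_1)(r - r_2), D(n) = (r_1 + n - r_1)(r_1 + n - r_2) = n(n + 2/3).
Evaluating step by step (a_0 = 1):
  n = 1: D(1) = 1(1 + 2/3) = 5/3; numerator = -2(1) = -2; a_1 = (-2)/(5/3) = -6/5
  n = 2: D(2) = 2(2 + 2/3) = 16/3; numerator = -2(-6/5) + 2(1) = 22/5; a_2 = (22/5)/(16/3) = 33/40
  n = 3: D(3) = 3(3 + 2/3) = 11; numerator = -2(33/40) + 2(-6/5) = -81/20; a_3 = (-81/20)/(11) = -81/220
  n = 4: D(4) = 4(4 + 2/3) = 56/3; numerator = -2(-81/220) + 2(33/40) = 105/44; a_4 = (105/44)/(56/3) = 45/352
  n = 5: D(5) = 5(5 + 2/3) = 85/3; numerator = -2(45/352) + 2(-81/220) = -873/880; a_5 = (-873/880)/(85/3) = -2619/74800

r = 4/3; a_0 = 1; a_1 = -6/5; a_2 = 33/40; a_3 = -81/220; a_4 = 45/352; a_5 = -2619/74800


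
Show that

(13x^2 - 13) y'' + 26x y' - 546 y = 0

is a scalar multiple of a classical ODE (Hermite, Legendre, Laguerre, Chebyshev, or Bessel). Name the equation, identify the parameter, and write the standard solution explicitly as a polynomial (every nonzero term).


All three coefficients share the factor -13; dividing through by -13 gives  (1 - x^2) y'' - 2x y' + 42 y = 0.
This matches the Legendre equation (1 - x^2) y'' - 2x y' + n(n+1) y = 0 (note the -2x y' term) with n(n+1) = 42, so n = 6; the polynomial solution is P_6(x).
With y = sum_k a_k x^k, matching x^k gives (k+2)(k+1) a_{k+2} = [k(k+1) - n(n+1)] a_k = (k - 6)(k + 7) a_k. The right side vanishes at k = 6, so the series with the parity of 6 terminates at degree 6.
Standard normalization (P_n(1) = 1): leading coefficient (2n)!/(2^n (n!)^2) = 479001600/(64*518400) = 231/16, so a_6 = 231/16. Work downward with a_k = (k+1)(k+2) a_{k+2} / ((k - 6)(k + 7)):
  a_4 = (5)(6)(231/16) / ((4 - 6)(4 + 7)) = (3465/8)/(-22) = -315/16
  a_2 = (3)(4)(-315/16) / ((2 - 6)(2 + 7)) = (-945/4)/(-36) = 105/16
  a_0 = (1)(2)(105/16) / ((0 - 6)(0 + 7)) = (105/8)/(-42) = -5/16
Hence P_6(x) = 231 x^6/16 - 315 x^4/16 + 105 x^2/16 - 5/16.

P_6(x); series = 231 x^6/16 - 315 x^4/16 + 105 x^2/16 - 5/16


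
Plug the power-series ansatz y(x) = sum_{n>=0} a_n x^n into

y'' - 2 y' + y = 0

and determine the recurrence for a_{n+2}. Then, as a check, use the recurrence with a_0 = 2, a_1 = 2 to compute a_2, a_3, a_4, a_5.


Substitute y = sum_n a_n x^n.
y''(x) has coefficient (n+2)(n+1) a_{n+2} at x^n;
-2 y'(x) has coefficient -2 (n+1) a_{n+1} at x^n;
y(x) has coefficient 1 a_n at x^n.
Matching x^n: (n+2)(n+1) a_{n+2} - 2 (n+1) a_{n+1} + 1 a_n = 0.
Thus a_{n+2} = [2 (n+1) a_{n+1} - 1 a_n] / ((n+1)(n+2)).

Check with a_0 = 2, a_1 = 2 (apply the recurrence for n = 0, 1, 2, 3): a_0 = 2, a_1 = 2, a_2 = 1, a_3 = 1/3, a_4 = 1/12, a_5 = 1/60.

a_(n+2) = [2 (n+1) a_(n+1) - 1 a_n] / ((n+1)(n+2)); check: a_0 = 2, a_1 = 2, a_2 = 1, a_3 = 1/3, a_4 = 1/12, a_5 = 1/60


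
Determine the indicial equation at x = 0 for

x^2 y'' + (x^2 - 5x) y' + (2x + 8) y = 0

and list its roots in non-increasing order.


Divide by x^2 to reach normal form y'' + P_1(x) y' + P_2(x) y = 0 with P_1(x) = 1 - 5/x and P_2(x) = 2/x + 8/x^2.
x = 0 is a singular point because the y'-coefficient 1 - 5/x has a pole at x = 0 and the y-coefficient 2/x + 8/x^2 has a pole at x = 0.
It is a regular singular point because x P_1(x) = p(x) = x - 5 and x^2 P_2(x) = q(x) = 2x + 8 are polynomials, hence analytic at x = 0.
p(0) = -5,  q(0) = 8.
Indicial equation: r(r-1) + p(0) r + q(0) = 0, i.e. r^2 + (p(0) - 1) r + q(0) = 0, i.e. r^2 - 6 r + 8 = 0.
Discriminant: (-6)^2 - 4(8) = 4, so r = (6 ± 2)/2.
Solving: r_1 = 4, r_2 = 2.

indicial: r^2 - 6 r + 8 = 0; roots r_1 = 4, r_2 = 2


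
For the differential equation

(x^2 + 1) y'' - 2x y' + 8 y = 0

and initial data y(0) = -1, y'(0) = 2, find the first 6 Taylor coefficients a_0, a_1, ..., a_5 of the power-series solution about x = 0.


Ansatz: y(x) = sum_{n>=0} a_n x^n, so y'(x) = sum_{n>=1} n a_n x^(n-1) and y''(x) = sum_{n>=2} n(n-1) a_n x^(n-2).
Substitute into P(x) y'' + Q(x) y' + R(x) y = 0 with P(x) = x^2 + 1, Q(x) = -2x, R(x) = 8, and match powers of x.
Initial conditions: a_0 = -1, a_1 = 2.
Setting the coefficient of each power of x to zero and solving order by order (substituting the coefficients already found):
  x^0: 2 a_2 + 8 a_0 = 0  ->  2 a_2 = -8 a_0 = 8  ->  a_2 = 4
  x^1: 6 a_3 + 6 a_1 = 0  ->  6 a_3 = -6 a_1 = -12  ->  a_3 = -2
  x^2: 12 a_4 + 6 a_2 = 0  ->  12 a_4 = -6 a_2 = -24  ->  a_4 = -2
  x^3: 20 a_5 + 8 a_3 = 0  ->  20 a_5 = -8 a_3 = 16  ->  a_5 = 4/5
Truncated series: y(x) = -1 + 2 x + 4 x^2 - 2 x^3 - 2 x^4 + (4/5) x^5 + O(x^6).

a_0 = -1; a_1 = 2; a_2 = 4; a_3 = -2; a_4 = -2; a_5 = 4/5


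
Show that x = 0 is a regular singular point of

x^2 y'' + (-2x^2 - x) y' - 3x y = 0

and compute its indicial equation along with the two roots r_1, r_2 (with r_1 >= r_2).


Divide by x^2 to reach normal form y'' + P_1(x) y' + P_2(x) y = 0 with P_1(x) = -2 - 1/x and P_2(x) = -3/x.
x = 0 is a singular point because the y'-coefficient -2 - 1/x has a pole at x = 0 and the y-coefficient -3/x has a pole at x = 0.
It is a regular singular point because x P_1(x) = p(x) = -2x - 1 and x^2 P_2(x) = q(x) = -3x are polynomials, hence analytic at x = 0.
p(0) = -1,  q(0) = 0.
Indicial equation: r(r-1) + p(0) r + q(0) = 0, i.e. r^2 + (p(0) - 1) r + q(0) = 0, i.e. r^2 - 2 r = 0.
Discriminant: (-2)^2 - 4(0) = 4, so r = (2 ± 2)/2.
Solving: r_1 = 2, r_2 = 0.

indicial: r^2 - 2 r = 0; roots r_1 = 2, r_2 = 0


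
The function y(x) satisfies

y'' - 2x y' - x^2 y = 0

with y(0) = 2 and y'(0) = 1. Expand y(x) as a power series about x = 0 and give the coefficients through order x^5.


Ansatz: y(x) = sum_{n>=0} a_n x^n, so y'(x) = sum_{n>=1} n a_n x^(n-1) and y''(x) = sum_{n>=2} n(n-1) a_n x^(n-2).
Substitute into P(x) y'' + Q(x) y' + R(x) y = 0 with P(x) = 1, Q(x) = -2x, R(x) = -x^2, and match powers of x.
Initial conditions: a_0 = 2, a_1 = 1.
Setting the coefficient of each power of x to zero and solving order by order (substituting the coefficients already found):
  x^0: 2 a_2 = 0  ->  a_2 = 0
  x^1: 6 a_3 - 2 a_1 = 0  ->  6 a_3 = 2 a_1 = 2  ->  a_3 = 1/3
  x^2: 12 a_4 - 4 a_2 - a_0 = 0  ->  12 a_4 = 4 a_2 + a_0 = 2  ->  a_4 = 1/6
  x^3: 20 a_5 - 6 a_3 - a_1 = 0  ->  20 a_5 = 6 a_3 + a_1 = 3  ->  a_5 = 3/20
Truncated series: y(x) = 2 + x + (1/3) x^3 + (1/6) x^4 + (3/20) x^5 + O(x^6).

a_0 = 2; a_1 = 1; a_2 = 0; a_3 = 1/3; a_4 = 1/6; a_5 = 3/20


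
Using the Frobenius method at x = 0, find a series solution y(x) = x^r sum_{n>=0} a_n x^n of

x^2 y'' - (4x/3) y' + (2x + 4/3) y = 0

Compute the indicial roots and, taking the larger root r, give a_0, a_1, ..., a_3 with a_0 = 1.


Write in Frobenius form y'' + (p(x)/x) y' + (q(x)/x^2) y = 0:
  p(x) = -4/3,  q(x) = 2x + 4/3.
Indicial equation: r(r-1) + (-4/3) r + (4/3) = 0 -> roots r_1 = 4/3, r_2 = 1.
Take r = r_1 = 4/3. Let y(x) = x^r sum_{n>=0} a_n x^n with a_0 = 1.
Substitute y = x^r sum a_n x^n and match x^{r+n}. The recurrence is
  D(n) a_n + 2 a_{n-1} = 0,  where D(n) = (r+n)(r+n-1) + (-4/3)(r+n) + (4/3).
  a_n = -2 / D(n) * a_{n-1}.
Since the indicial polynomial factors as (r - r_1)(r - r_2), D(n) = (r_1 + n - r_1)(r_1 + n - r_2) = n(n + 1/3).
Evaluating step by step (a_0 = 1):
  n = 1: D(1) = 1(1 + 1/3) = 4/3; numerator = -2(1) = -2; a_1 = (-2)/(4/3) = -3/2
  n = 2: D(2) = 2(2 + 1/3) = 14/3; numerator = -2(-3/2) = 3; a_2 = (3)/(14/3) = 9/14
  n = 3: D(3) = 3(3 + 1/3) = 10; numerator = -2(9/14) = -9/7; a_3 = (-9/7)/(10) = -9/70

r = 4/3; a_0 = 1; a_1 = -3/2; a_2 = 9/14; a_3 = -9/70


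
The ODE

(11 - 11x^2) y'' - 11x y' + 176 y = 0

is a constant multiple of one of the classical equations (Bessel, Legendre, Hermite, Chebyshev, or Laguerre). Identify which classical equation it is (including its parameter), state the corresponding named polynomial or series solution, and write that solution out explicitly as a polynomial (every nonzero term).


All three coefficients share the factor 11; dividing through by 11 gives  (1 - x^2) y'' - x y' + 16 y = 0.
This matches the Chebyshev equation (1 - x^2) y'' - x y' + n^2 y = 0 (note the -x y' term, not -2x y') with n^2 = 16, so n = 4; the polynomial solution is T_4(x).
With y = sum_k a_k x^k, matching x^k gives (k+2)(k+1) a_{k+2} = (k^2 - n^2) a_k = (k - 4)(k + 4) a_k. The right side vanishes at k = 4, so the series with the parity of 4 terminates at degree 4.
Standard normalization: leading coefficient of T_n is 2^(n-1), so a_4 = 2^3 = 8. Work downward with a_k = (k+1)(k+2) a_{k+2} / ((k - 4)(k + 4)):
  a_2 = (3)(4)(8) / ((2 - 4)(2 + 4)) = 96/(-12) = -8
  a_0 = (1)(2)(-8) / ((0 - 4)(0 + 4)) = -16/(-16) = 1
Hence T_4(x) = 8 x^4 - 8 x^2 + 1.

T_4(x); series = 8 x^4 - 8 x^2 + 1


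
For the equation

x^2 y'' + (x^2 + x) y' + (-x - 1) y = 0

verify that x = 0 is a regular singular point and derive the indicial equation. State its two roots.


Divide by x^2 to reach normal form y'' + P_1(x) y' + P_2(x) y = 0 with P_1(x) = 1 + 1/x and P_2(x) = -1/x - 1/x^2.
x = 0 is a singular point because the y'-coefficient 1 + 1/x has a pole at x = 0 and the y-coefficient -1/x - 1/x^2 has a pole at x = 0.
It is a regular singular point because x P_1(x) = p(x) = x + 1 and x^2 P_2(x) = q(x) = -x - 1 are polynomials, hence analytic at x = 0.
p(0) = 1,  q(0) = -1.
Indicial equation: r(r-1) + p(0) r + q(0) = 0, i.e. r^2 + (p(0) - 1) r + q(0) = 0, i.e. r^2 - 1 = 0.
Discriminant: (0)^2 - 4(-1) = 4, so r = (0 ± 2)/2.
Solving: r_1 = 1, r_2 = -1.

indicial: r^2 - 1 = 0; roots r_1 = 1, r_2 = -1


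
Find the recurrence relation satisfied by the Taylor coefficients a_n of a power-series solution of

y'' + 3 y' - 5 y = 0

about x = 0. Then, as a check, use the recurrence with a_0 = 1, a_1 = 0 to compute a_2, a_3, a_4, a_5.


Substitute y = sum_n a_n x^n.
y''(x) has coefficient (n+2)(n+1) a_{n+2} at x^n;
3 y'(x) has coefficient 3 (n+1) a_{n+1} at x^n;
-5 y(x) has coefficient -5 a_n at x^n.
Matching x^n: (n+2)(n+1) a_{n+2} + 3 (n+1) a_{n+1} - 5 a_n = 0.
Thus a_{n+2} = [-3 (n+1) a_{n+1} + 5 a_n] / ((n+1)(n+2)).

Check with a_0 = 1, a_1 = 0 (apply the recurrence for n = 0, 1, 2, 3): a_0 = 1, a_1 = 0, a_2 = 5/2, a_3 = -5/2, a_4 = 35/12, a_5 = -19/8.

a_(n+2) = [-3 (n+1) a_(n+1) + 5 a_n] / ((n+1)(n+2)); check: a_0 = 1, a_1 = 0, a_2 = 5/2, a_3 = -5/2, a_4 = 35/12, a_5 = -19/8


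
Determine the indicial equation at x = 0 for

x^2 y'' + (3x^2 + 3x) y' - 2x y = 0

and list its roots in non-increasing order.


Divide by x^2 to reach normal form y'' + P_1(x) y' + P_2(x) y = 0 with P_1(x) = 3 + 3/x and P_2(x) = -2/x.
x = 0 is a singular point because the y'-coefficient 3 + 3/x has a pole at x = 0 and the y-coefficient -2/x has a pole at x = 0.
It is a regular singular point because x P_1(x) = p(x) = 3x + 3 and x^2 P_2(x) = q(x) = -2x are polynomials, hence analytic at x = 0.
p(0) = 3,  q(0) = 0.
Indicial equation: r(r-1) + p(0) r + q(0) = 0, i.e. r^2 + (p(0) - 1) r + q(0) = 0, i.e. r^2 + 2 r = 0.
Discriminant: (2)^2 - 4(0) = 4, so r = (-2 ± 2)/2.
Solving: r_1 = 0, r_2 = -2.

indicial: r^2 + 2 r = 0; roots r_1 = 0, r_2 = -2


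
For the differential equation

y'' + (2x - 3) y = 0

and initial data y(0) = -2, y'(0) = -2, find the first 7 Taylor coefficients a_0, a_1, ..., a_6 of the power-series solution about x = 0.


Ansatz: y(x) = sum_{n>=0} a_n x^n, so y'(x) = sum_{n>=1} n a_n x^(n-1) and y''(x) = sum_{n>=2} n(n-1) a_n x^(n-2).
Substitute into P(x) y'' + Q(x) y' + R(x) y = 0 with P(x) = 1, Q(x) = 0, R(x) = 2x - 3, and match powers of x.
Initial conditions: a_0 = -2, a_1 = -2.
Setting the coefficient of each power of x to zero and solving order by order (substituting the coefficients already found):
  x^0: 2 a_2 - 3 a_0 = 0  ->  2 a_2 = 3 a_0 = -6  ->  a_2 = -3
  x^1: 6 a_3 - 3 a_1 + 2 a_0 = 0  ->  6 a_3 = 3 a_1 - 2 a_0 = -2  ->  a_3 = -1/3
  x^2: 12 a_4 - 3 a_2 + 2 a_1 = 0  ->  12 a_4 = 3 a_2 - 2 a_1 = -5  ->  a_4 = -5/12
  x^3: 20 a_5 - 3 a_3 + 2 a_2 = 0  ->  20 a_5 = 3 a_3 - 2 a_2 = 5  ->  a_5 = 1/4
  x^4: 30 a_6 - 3 a_4 + 2 a_3 = 0  ->  30 a_6 = 3 a_4 - 2 a_3 = -7/12  ->  a_6 = -7/360
Truncated series: y(x) = -2 - 2 x - 3 x^2 - (1/3) x^3 - (5/12) x^4 + (1/4) x^5 - (7/360) x^6 + O(x^7).

a_0 = -2; a_1 = -2; a_2 = -3; a_3 = -1/3; a_4 = -5/12; a_5 = 1/4; a_6 = -7/360


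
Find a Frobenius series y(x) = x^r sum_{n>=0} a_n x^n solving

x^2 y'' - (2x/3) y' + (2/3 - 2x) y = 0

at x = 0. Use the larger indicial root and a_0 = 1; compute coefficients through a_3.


Write in Frobenius form y'' + (p(x)/x) y' + (q(x)/x^2) y = 0:
  p(x) = -2/3,  q(x) = 2/3 - 2x.
Indicial equation: r(r-1) + (-2/3) r + (2/3) = 0 -> roots r_1 = 1, r_2 = 2/3.
Take r = r_1 = 1. Let y(x) = x^r sum_{n>=0} a_n x^n with a_0 = 1.
Substitute y = x^r sum a_n x^n and match x^{r+n}. The recurrence is
  D(n) a_n - 2 a_{n-1} = 0,  where D(n) = (r+n)(r+n-1) + (-2/3)(r+n) + (2/3).
  a_n = 2 / D(n) * a_{n-1}.
Since the indicial polynomial factors as (r - r_1)(r - r_2), D(n) = (r_1 + n - r_1)(r_1 + n - r_2) = n(n + 1/3).
Evaluating step by step (a_0 = 1):
  n = 1: D(1) = 1(1 + 1/3) = 4/3; numerator = 2(1) = 2; a_1 = (2)/(4/3) = 3/2
  n = 2: D(2) = 2(2 + 1/3) = 14/3; numerator = 2(3/2) = 3; a_2 = (3)/(14/3) = 9/14
  n = 3: D(3) = 3(3 + 1/3) = 10; numerator = 2(9/14) = 9/7; a_3 = (9/7)/(10) = 9/70

r = 1; a_0 = 1; a_1 = 3/2; a_2 = 9/14; a_3 = 9/70


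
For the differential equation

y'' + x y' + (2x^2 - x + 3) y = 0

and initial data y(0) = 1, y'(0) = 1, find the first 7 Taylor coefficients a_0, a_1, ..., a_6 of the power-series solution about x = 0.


Ansatz: y(x) = sum_{n>=0} a_n x^n, so y'(x) = sum_{n>=1} n a_n x^(n-1) and y''(x) = sum_{n>=2} n(n-1) a_n x^(n-2).
Substitute into P(x) y'' + Q(x) y' + R(x) y = 0 with P(x) = 1, Q(x) = x, R(x) = 2x^2 - x + 3, and match powers of x.
Initial conditions: a_0 = 1, a_1 = 1.
Setting the coefficient of each power of x to zero and solving order by order (substituting the coefficients already found):
  x^0: 2 a_2 + 3 a_0 = 0  ->  2 a_2 = -3 a_0 = -3  ->  a_2 = -3/2
  x^1: 6 a_3 + 4 a_1 - a_0 = 0  ->  6 a_3 = -4 a_1 + a_0 = -3  ->  a_3 = -1/2
  x^2: 12 a_4 + 5 a_2 - a_1 + 2 a_0 = 0  ->  12 a_4 = -5 a_2 + a_1 - 2 a_0 = 13/2  ->  a_4 = 13/24
  x^3: 20 a_5 + 6 a_3 - a_2 + 2 a_1 = 0  ->  20 a_5 = -6 a_3 + a_2 - 2 a_1 = -1/2  ->  a_5 = -1/40
  x^4: 30 a_6 + 7 a_4 - a_3 + 2 a_2 = 0  ->  30 a_6 = -7 a_4 + a_3 - 2 a_2 = -31/24  ->  a_6 = -31/720
Truncated series: y(x) = 1 + x - (3/2) x^2 - (1/2) x^3 + (13/24) x^4 - (1/40) x^5 - (31/720) x^6 + O(x^7).

a_0 = 1; a_1 = 1; a_2 = -3/2; a_3 = -1/2; a_4 = 13/24; a_5 = -1/40; a_6 = -31/720


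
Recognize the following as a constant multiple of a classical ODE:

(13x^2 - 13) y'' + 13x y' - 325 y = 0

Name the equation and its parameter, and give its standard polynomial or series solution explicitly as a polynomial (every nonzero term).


All three coefficients share the factor -13; dividing through by -13 gives  (1 - x^2) y'' - x y' + 25 y = 0.
This matches the Chebyshev equation (1 - x^2) y'' - x y' + n^2 y = 0 (note the -x y' term, not -2x y') with n^2 = 25, so n = 5; the polynomial solution is T_5(x).
With y = sum_k a_k x^k, matching x^k gives (k+2)(k+1) a_{k+2} = (k^2 - n^2) a_k = (k - 5)(k + 5) a_k. The right side vanishes at k = 5, so the series with the parity of 5 terminates at degree 5.
Standard normalization: leading coefficient of T_n is 2^(n-1), so a_5 = 2^4 = 16. Work downward with a_k = (k+1)(k+2) a_{k+2} / ((k - 5)(k + 5)):
  a_3 = (4)(5)(16) / ((3 - 5)(3 + 5)) = 320/(-16) = -20
  a_1 = (2)(3)(-20) / ((1 - 5)(1 + 5)) = -120/(-24) = 5
Hence T_5(x) = 16 x^5 - 20 x^3 + 5 x.

T_5(x); series = 16 x^5 - 20 x^3 + 5 x


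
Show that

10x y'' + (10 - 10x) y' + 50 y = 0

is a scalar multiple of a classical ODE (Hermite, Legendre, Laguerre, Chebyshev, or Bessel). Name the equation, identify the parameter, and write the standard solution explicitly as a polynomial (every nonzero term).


All three coefficients share the factor 10; dividing through by 10 gives  x y'' + (1 - x) y' + 5 y = 0.
This matches the Laguerre equation x y'' + (1 - x) y' + n y = 0 with n = 5; the polynomial solution is L_5(x).
With y = sum_k a_k x^k, matching x^k gives (k+1)k a_{k+1} + (k+1) a_{k+1} - k a_k + n a_k = 0, i.e. (k+1)^2 a_{k+1} = (k - n) a_k = (k - 5) a_k. The right side vanishes at k = 5, so the series terminates at degree 5.
Standard normalization L_n(0) = 1 gives a_0 = 1. Work upward with a_{k+1} = (k - 5) a_k / (k+1)^2:
  a_1 = (0 - 5)(1) / 1^2 = -5/1 = -5
  a_2 = (1 - 5)(-5) / 2^2 = 20/4 = 5
  a_3 = (2 - 5)(5) / 3^2 = -15/9 = -5/3
  a_4 = (3 - 5)(-5/3) / 4^2 = (10/3)/16 = 5/24
  a_5 = (4 - 5)(5/24) / 5^2 = (-5/24)/25 = -1/120
Hence L_5(x) = -x^5/120 + 5 x^4/24 - 5 x^3/3 + 5 x^2 - 5 x + 1.

L_5(x); series = -x^5/120 + 5 x^4/24 - 5 x^3/3 + 5 x^2 - 5 x + 1


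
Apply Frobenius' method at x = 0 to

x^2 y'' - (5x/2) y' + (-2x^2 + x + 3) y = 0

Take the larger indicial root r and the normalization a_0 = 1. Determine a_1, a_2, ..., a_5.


Write in Frobenius form y'' + (p(x)/x) y' + (q(x)/x^2) y = 0:
  p(x) = -5/2,  q(x) = -2x^2 + x + 3.
Indicial equation: r(r-1) + (-5/2) r + (3) = 0 -> roots r_1 = 2, r_2 = 3/2.
Take r = r_1 = 2. Let y(x) = x^r sum_{n>=0} a_n x^n with a_0 = 1.
Substitute y = x^r sum a_n x^n and match x^{r+n}. The recurrence is
  D(n) a_n + 1 a_{n-1} - 2 a_{n-2} = 0,  where D(n) = (r+n)(r+n-1) + (-5/2)(r+n) + (3).
  a_n = [-1 a_{n-1} + 2 a_{n-2}] / D(n).
Since the indicial polynomial factors as (r - r_1)(r - r_2), D(n) = (r_1 + n - r_1)(r_1 + n - r_2) = n(n + 1/2).
Evaluating step by step (a_0 = 1):
  n = 1: D(1) = 1(1 + 1/2) = 3/2; numerator = -1(1) = -1; a_1 = (-1)/(3/2) = -2/3
  n = 2: D(2) = 2(2 + 1/2) = 5; numerator = -1(-2/3) + 2(1) = 8/3; a_2 = (8/3)/(5) = 8/15
  n = 3: D(3) = 3(3 + 1/2) = 21/2; numerator = -1(8/15) + 2(-2/3) = -28/15; a_3 = (-28/15)/(21/2) = -8/45
  n = 4: D(4) = 4(4 + 1/2) = 18; numerator = -1(-8/45) + 2(8/15) = 56/45; a_4 = (56/45)/(18) = 28/405
  n = 5: D(5) = 5(5 + 1/2) = 55/2; numerator = -1(28/405) + 2(-8/45) = -172/405; a_5 = (-172/405)/(55/2) = -344/22275

r = 2; a_0 = 1; a_1 = -2/3; a_2 = 8/15; a_3 = -8/45; a_4 = 28/405; a_5 = -344/22275


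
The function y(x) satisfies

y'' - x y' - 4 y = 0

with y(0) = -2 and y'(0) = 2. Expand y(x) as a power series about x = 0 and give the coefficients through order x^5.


Ansatz: y(x) = sum_{n>=0} a_n x^n, so y'(x) = sum_{n>=1} n a_n x^(n-1) and y''(x) = sum_{n>=2} n(n-1) a_n x^(n-2).
Substitute into P(x) y'' + Q(x) y' + R(x) y = 0 with P(x) = 1, Q(x) = -x, R(x) = -4, and match powers of x.
Initial conditions: a_0 = -2, a_1 = 2.
Setting the coefficient of each power of x to zero and solving order by order (substituting the coefficients already found):
  x^0: 2 a_2 - 4 a_0 = 0  ->  2 a_2 = 4 a_0 = -8  ->  a_2 = -4
  x^1: 6 a_3 - 5 a_1 = 0  ->  6 a_3 = 5 a_1 = 10  ->  a_3 = 5/3
  x^2: 12 a_4 - 6 a_2 = 0  ->  12 a_4 = 6 a_2 = -24  ->  a_4 = -2
  x^3: 20 a_5 - 7 a_3 = 0  ->  20 a_5 = 7 a_3 = 35/3  ->  a_5 = 7/12
Truncated series: y(x) = -2 + 2 x - 4 x^2 + (5/3) x^3 - 2 x^4 + (7/12) x^5 + O(x^6).

a_0 = -2; a_1 = 2; a_2 = -4; a_3 = 5/3; a_4 = -2; a_5 = 7/12


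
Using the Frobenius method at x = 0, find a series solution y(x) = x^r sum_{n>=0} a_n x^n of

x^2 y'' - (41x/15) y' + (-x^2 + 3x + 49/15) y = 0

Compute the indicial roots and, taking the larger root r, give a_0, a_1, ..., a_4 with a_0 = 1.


Write in Frobenius form y'' + (p(x)/x) y' + (q(x)/x^2) y = 0:
  p(x) = -41/15,  q(x) = -x^2 + 3x + 49/15.
Indicial equation: r(r-1) + (-41/15) r + (49/15) = 0 -> roots r_1 = 7/3, r_2 = 7/5.
Take r = r_1 = 7/3. Let y(x) = x^r sum_{n>=0} a_n x^n with a_0 = 1.
Substitute y = x^r sum a_n x^n and match x^{r+n}. The recurrence is
  D(n) a_n + 3 a_{n-1} - 1 a_{n-2} = 0,  where D(n) = (r+n)(r+n-1) + (-41/15)(r+n) + (49/15).
  a_n = [-3 a_{n-1} + 1 a_{n-2}] / D(n).
Since the indicial polynomial factors as (r - r_1)(r - r_2), D(n) = (r_1 + n - r_1)(r_1 + n - r_2) = n(n + 14/15).
Evaluating step by step (a_0 = 1):
  n = 1: D(1) = 1(1 + 14/15) = 29/15; numerator = -3(1) = -3; a_1 = (-3)/(29/15) = -45/29
  n = 2: D(2) = 2(2 + 14/15) = 88/15; numerator = -3(-45/29) + 1(1) = 164/29; a_2 = (164/29)/(88/15) = 615/638
  n = 3: D(3) = 3(3 + 14/15) = 59/5; numerator = -3(615/638) + 1(-45/29) = -2835/638; a_3 = (-2835/638)/(59/5) = -14175/37642
  n = 4: D(4) = 4(4 + 14/15) = 296/15; numerator = -3(-14175/37642) + 1(615/638) = 39405/18821; a_4 = (39405/18821)/(296/15) = 15975/150568

r = 7/3; a_0 = 1; a_1 = -45/29; a_2 = 615/638; a_3 = -14175/37642; a_4 = 15975/150568


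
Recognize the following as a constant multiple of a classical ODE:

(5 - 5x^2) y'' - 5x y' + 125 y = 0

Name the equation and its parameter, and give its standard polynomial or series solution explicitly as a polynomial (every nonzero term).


All three coefficients share the factor 5; dividing through by 5 gives  (1 - x^2) y'' - x y' + 25 y = 0.
This matches the Chebyshev equation (1 - x^2) y'' - x y' + n^2 y = 0 (note the -x y' term, not -2x y') with n^2 = 25, so n = 5; the polynomial solution is T_5(x).
With y = sum_k a_k x^k, matching x^k gives (k+2)(k+1) a_{k+2} = (k^2 - n^2) a_k = (k - 5)(k + 5) a_k. The right side vanishes at k = 5, so the series with the parity of 5 terminates at degree 5.
Standard normalization: leading coefficient of T_n is 2^(n-1), so a_5 = 2^4 = 16. Work downward with a_k = (k+1)(k+2) a_{k+2} / ((k - 5)(k + 5)):
  a_3 = (4)(5)(16) / ((3 - 5)(3 + 5)) = 320/(-16) = -20
  a_1 = (2)(3)(-20) / ((1 - 5)(1 + 5)) = -120/(-24) = 5
Hence T_5(x) = 16 x^5 - 20 x^3 + 5 x.

T_5(x); series = 16 x^5 - 20 x^3 + 5 x


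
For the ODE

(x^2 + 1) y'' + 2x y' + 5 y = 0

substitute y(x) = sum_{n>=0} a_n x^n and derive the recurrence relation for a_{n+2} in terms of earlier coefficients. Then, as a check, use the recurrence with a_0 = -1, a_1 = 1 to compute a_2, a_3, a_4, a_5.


Substitute y = sum_n a_n x^n.
(1 + 1 x^2) y'' contributes (n+2)(n+1) a_{n+2} + n(n-1) a_n at x^n.
2 x y'(x) contributes 2 n a_n at x^n.
5 y(x) contributes 5 a_n at x^n.
Matching x^n: (n+2)(n+1) a_{n+2} + (n(n-1) + 2 n + 5) a_n = 0.
Thus a_{n+2} = (-n(n-1) - 2 n - 5) / ((n+1)(n+2)) * a_n.

Check with a_0 = -1, a_1 = 1 (apply the recurrence for n = 0, 1, 2, 3): a_0 = -1, a_1 = 1, a_2 = 5/2, a_3 = -7/6, a_4 = -55/24, a_5 = 119/120.

a_(n+2) = (-n(n-1) - 2 n - 5) / ((n+1)(n+2)) * a_n; check: a_0 = -1, a_1 = 1, a_2 = 5/2, a_3 = -7/6, a_4 = -55/24, a_5 = 119/120


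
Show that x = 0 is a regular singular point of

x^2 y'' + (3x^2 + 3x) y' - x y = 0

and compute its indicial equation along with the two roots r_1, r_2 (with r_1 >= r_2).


Divide by x^2 to reach normal form y'' + P_1(x) y' + P_2(x) y = 0 with P_1(x) = 3 + 3/x and P_2(x) = -1/x.
x = 0 is a singular point because the y'-coefficient 3 + 3/x has a pole at x = 0 and the y-coefficient -1/x has a pole at x = 0.
It is a regular singular point because x P_1(x) = p(x) = 3x + 3 and x^2 P_2(x) = q(x) = -x are polynomials, hence analytic at x = 0.
p(0) = 3,  q(0) = 0.
Indicial equation: r(r-1) + p(0) r + q(0) = 0, i.e. r^2 + (p(0) - 1) r + q(0) = 0, i.e. r^2 + 2 r = 0.
Discriminant: (2)^2 - 4(0) = 4, so r = (-2 ± 2)/2.
Solving: r_1 = 0, r_2 = -2.

indicial: r^2 + 2 r = 0; roots r_1 = 0, r_2 = -2


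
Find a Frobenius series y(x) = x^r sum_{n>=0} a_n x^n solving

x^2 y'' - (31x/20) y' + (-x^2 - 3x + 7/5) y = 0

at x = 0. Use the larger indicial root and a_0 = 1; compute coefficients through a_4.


Write in Frobenius form y'' + (p(x)/x) y' + (q(x)/x^2) y = 0:
  p(x) = -31/20,  q(x) = -x^2 - 3x + 7/5.
Indicial equation: r(r-1) + (-31/20) r + (7/5) = 0 -> roots r_1 = 7/4, r_2 = 4/5.
Take r = r_1 = 7/4. Let y(x) = x^r sum_{n>=0} a_n x^n with a_0 = 1.
Substitute y = x^r sum a_n x^n and match x^{r+n}. The recurrence is
  D(n) a_n - 3 a_{n-1} - 1 a_{n-2} = 0,  where D(n) = (r+n)(r+n-1) + (-31/20)(r+n) + (7/5).
  a_n = [3 a_{n-1} + 1 a_{n-2}] / D(n).
Since the indicial polynomial factors as (r - r_1)(r - r_2), D(n) = (r_1 + n - r_1)(r_1 + n - r_2) = n(n + 19/20).
Evaluating step by step (a_0 = 1):
  n = 1: D(1) = 1(1 + 19/20) = 39/20; numerator = 3(1) = 3; a_1 = (3)/(39/20) = 20/13
  n = 2: D(2) = 2(2 + 19/20) = 59/10; numerator = 3(20/13) + 1(1) = 73/13; a_2 = (73/13)/(59/10) = 730/767
  n = 3: D(3) = 3(3 + 19/20) = 237/20; numerator = 3(730/767) + 1(20/13) = 3370/767; a_3 = (3370/767)/(237/20) = 67400/181779
  n = 4: D(4) = 4(4 + 19/20) = 99/5; numerator = 3(67400/181779) + 1(730/767) = 125070/60593; a_4 = (125070/60593)/(99/5) = 18950/181779

r = 7/4; a_0 = 1; a_1 = 20/13; a_2 = 730/767; a_3 = 67400/181779; a_4 = 18950/181779


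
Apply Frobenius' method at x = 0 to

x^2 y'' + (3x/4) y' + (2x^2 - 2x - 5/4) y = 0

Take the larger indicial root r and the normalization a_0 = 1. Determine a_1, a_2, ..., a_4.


Write in Frobenius form y'' + (p(x)/x) y' + (q(x)/x^2) y = 0:
  p(x) = 3/4,  q(x) = 2x^2 - 2x - 5/4.
Indicial equation: r(r-1) + (3/4) r + (-5/4) = 0 -> roots r_1 = 5/4, r_2 = -1.
Take r = r_1 = 5/4. Let y(x) = x^r sum_{n>=0} a_n x^n with a_0 = 1.
Substitute y = x^r sum a_n x^n and match x^{r+n}. The recurrence is
  D(n) a_n - 2 a_{n-1} + 2 a_{n-2} = 0,  where D(n) = (r+n)(r+n-1) + (3/4)(r+n) + (-5/4).
  a_n = [2 a_{n-1} - 2 a_{n-2}] / D(n).
Since the indicial polynomial factors as (r - r_1)(r - r_2), D(n) = (r_1 + n - r_1)(r_1 + n - r_2) = n(n + 9/4).
Evaluating step by step (a_0 = 1):
  n = 1: D(1) = 1(1 + 9/4) = 13/4; numerator = 2(1) = 2; a_1 = (2)/(13/4) = 8/13
  n = 2: D(2) = 2(2 + 9/4) = 17/2; numerator = 2(8/13) - 2(1) = -10/13; a_2 = (-10/13)/(17/2) = -20/221
  n = 3: D(3) = 3(3 + 9/4) = 63/4; numerator = 2(-20/221) - 2(8/13) = -24/17; a_3 = (-24/17)/(63/4) = -32/357
  n = 4: D(4) = 4(4 + 9/4) = 25; numerator = 2(-32/357) - 2(-20/221) = 8/4641; a_4 = (8/4641)/(25) = 8/116025

r = 5/4; a_0 = 1; a_1 = 8/13; a_2 = -20/221; a_3 = -32/357; a_4 = 8/116025


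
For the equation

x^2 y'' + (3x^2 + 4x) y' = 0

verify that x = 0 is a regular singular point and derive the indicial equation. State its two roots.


Divide by x^2 to reach normal form y'' + P_1(x) y' + P_2(x) y = 0 with P_1(x) = 3 + 4/x and P_2(x) = 0.
x = 0 is a singular point because the y'-coefficient 3 + 4/x has a pole at x = 0.
It is a regular singular point because x P_1(x) = p(x) = 3x + 4 and x^2 P_2(x) = q(x) = 0 are polynomials, hence analytic at x = 0.
p(0) = 4,  q(0) = 0.
Indicial equation: r(r-1) + p(0) r + q(0) = 0, i.e. r^2 + (p(0) - 1) r + q(0) = 0, i.e. r^2 + 3 r = 0.
Discriminant: (3)^2 - 4(0) = 9, so r = (-3 ± 3)/2.
Solving: r_1 = 0, r_2 = -3.

indicial: r^2 + 3 r = 0; roots r_1 = 0, r_2 = -3


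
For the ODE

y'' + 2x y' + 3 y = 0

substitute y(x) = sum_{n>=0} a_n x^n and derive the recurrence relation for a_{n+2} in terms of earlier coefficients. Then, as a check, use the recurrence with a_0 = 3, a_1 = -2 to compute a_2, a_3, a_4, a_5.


Substitute y = sum_n a_n x^n.
y''(x) has coefficient (n+2)(n+1) a_{n+2} at x^n;
2 x y'(x) has coefficient 2 n a_n at x^n (shift);
3 y(x) has coefficient 3 a_n at x^n.
Matching x^n: (n+2)(n+1) a_{n+2} + (2n + 3) a_n = 0.
Thus a_{n+2} = (-2n - 3) / ((n+1)(n+2)) * a_n.

Check with a_0 = 3, a_1 = -2 (apply the recurrence for n = 0, 1, 2, 3): a_0 = 3, a_1 = -2, a_2 = -9/2, a_3 = 5/3, a_4 = 21/8, a_5 = -3/4.

a_(n+2) = (-2n - 3) / ((n+1)(n+2)) * a_n; check: a_0 = 3, a_1 = -2, a_2 = -9/2, a_3 = 5/3, a_4 = 21/8, a_5 = -3/4


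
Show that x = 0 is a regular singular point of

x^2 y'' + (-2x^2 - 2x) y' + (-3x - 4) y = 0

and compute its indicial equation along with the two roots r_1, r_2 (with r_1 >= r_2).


Divide by x^2 to reach normal form y'' + P_1(x) y' + P_2(x) y = 0 with P_1(x) = -2 - 2/x and P_2(x) = -3/x - 4/x^2.
x = 0 is a singular point because the y'-coefficient -2 - 2/x has a pole at x = 0 and the y-coefficient -3/x - 4/x^2 has a pole at x = 0.
It is a regular singular point because x P_1(x) = p(x) = -2x - 2 and x^2 P_2(x) = q(x) = -3x - 4 are polynomials, hence analytic at x = 0.
p(0) = -2,  q(0) = -4.
Indicial equation: r(r-1) + p(0) r + q(0) = 0, i.e. r^2 + (p(0) - 1) r + q(0) = 0, i.e. r^2 - 3 r - 4 = 0.
Discriminant: (-3)^2 - 4(-4) = 25, so r = (3 ± 5)/2.
Solving: r_1 = 4, r_2 = -1.

indicial: r^2 - 3 r - 4 = 0; roots r_1 = 4, r_2 = -1
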